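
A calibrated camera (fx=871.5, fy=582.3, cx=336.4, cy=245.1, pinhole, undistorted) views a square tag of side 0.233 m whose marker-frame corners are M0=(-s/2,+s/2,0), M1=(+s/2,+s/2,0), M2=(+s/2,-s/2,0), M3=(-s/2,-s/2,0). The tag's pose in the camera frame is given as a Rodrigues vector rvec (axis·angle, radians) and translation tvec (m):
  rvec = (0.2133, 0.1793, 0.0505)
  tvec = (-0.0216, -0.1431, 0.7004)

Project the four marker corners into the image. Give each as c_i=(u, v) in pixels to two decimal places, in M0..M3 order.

Intrinsics K: fx=871.5, fy=582.3, cx=336.4, cy=245.1
Marker side s = 0.233 m; corners in marker frame (Z=0):
  M0 = (-0.1165, +0.1165, 0)
  M1 = (+0.1165, +0.1165, 0)
  M2 = (+0.1165, -0.1165, 0)
  M3 = (-0.1165, -0.1165, 0)
rvec = (0.2133, 0.1793, 0.0505), |rvec| = θ = 0.28319 rad = 16.225°
Rodrigues: sinθ=0.27942, 1−cosθ=0.03983; R = I + sinθ·[k]× + (1−cosθ)·[k]×²:
    [+0.98277 -0.03083 +0.18226]
    [+0.06882 +0.97614 -0.20596]
    [-0.17156 +0.21496 +0.96144]
t = (-0.0216, -0.1431, 0.7004) m
M0: Pc = R·M0+t = (-0.13968, -0.03740, +0.74543); u = 871.5·(-0.13968)/0.74543 + 336.4 = 173.0917, v = 582.3·(-0.03740)/0.74543 + 245.1 = 215.8862
M1: Pc = R·M1+t = (+0.08930, -0.02136, +0.70546); u = 871.5·(+0.08930)/0.70546 + 336.4 = 446.7190, v = 582.3·(-0.02136)/0.70546 + 245.1 = 227.4671
M2: Pc = R·M2+t = (+0.09648, -0.24880, +0.65537); u = 871.5·(+0.09648)/0.65537 + 336.4 = 464.7031, v = 582.3·(-0.24880)/0.65537 + 245.1 = 24.0380
M3: Pc = R·M3+t = (-0.13250, -0.26484, +0.69534); u = 871.5·(-0.13250)/0.69534 + 336.4 = 170.3327, v = 582.3·(-0.26484)/0.69534 + 245.1 = 23.3178

c0=(173.09, 215.89) c1=(446.72, 227.47) c2=(464.70, 24.04) c3=(170.33, 23.32)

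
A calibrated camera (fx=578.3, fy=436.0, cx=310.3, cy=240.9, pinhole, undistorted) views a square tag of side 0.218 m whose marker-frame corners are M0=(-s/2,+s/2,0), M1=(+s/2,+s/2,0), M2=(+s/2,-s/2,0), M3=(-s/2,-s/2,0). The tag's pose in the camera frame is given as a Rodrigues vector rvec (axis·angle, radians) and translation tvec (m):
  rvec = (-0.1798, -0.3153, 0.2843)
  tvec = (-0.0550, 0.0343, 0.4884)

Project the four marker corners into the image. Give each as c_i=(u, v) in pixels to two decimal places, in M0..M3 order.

c0=(68.98, 345.62) c1=(330.72, 390.76) c2=(386.21, 212.21) c3=(157.25, 148.95)

Intrinsics K: fx=578.3, fy=436.0, cx=310.3, cy=240.9
Marker side s = 0.218 m; corners in marker frame (Z=0):
  M0 = (-0.1090, +0.1090, 0)
  M1 = (+0.1090, +0.1090, 0)
  M2 = (+0.1090, -0.1090, 0)
  M3 = (-0.1090, -0.1090, 0)
rvec = (-0.1798, -0.3153, 0.2843), |rvec| = θ = 0.46105 rad = 26.416°
Rodrigues: sinθ=0.44489, 1−cosθ=0.10441; R = I + sinθ·[k]× + (1−cosθ)·[k]×²:
    [+0.91146 -0.24649 -0.32936]
    [+0.30218 +0.94442 +0.12947]
    [+0.27914 -0.21753 +0.93529]
t = (-0.0550, 0.0343, 0.4884) m
M0: Pc = R·M0+t = (-0.18122, +0.10430, +0.43426); u = 578.3·(-0.18122)/0.43426 + 310.3 = 68.9771, v = 436.0·(+0.10430)/0.43426 + 240.9 = 345.6209
M1: Pc = R·M1+t = (+0.01748, +0.17018, +0.49512); u = 578.3·(+0.01748)/0.49512 + 310.3 = 330.7198, v = 436.0·(+0.17018)/0.49512 + 240.9 = 390.7603
M2: Pc = R·M2+t = (+0.07122, -0.03570, +0.54254); u = 578.3·(+0.07122)/0.54254 + 310.3 = 386.2113, v = 436.0·(-0.03570)/0.54254 + 240.9 = 212.2073
M3: Pc = R·M3+t = (-0.12748, -0.10158, +0.48168); u = 578.3·(-0.12748)/0.48168 + 310.3 = 157.2472, v = 436.0·(-0.10158)/0.48168 + 240.9 = 148.9548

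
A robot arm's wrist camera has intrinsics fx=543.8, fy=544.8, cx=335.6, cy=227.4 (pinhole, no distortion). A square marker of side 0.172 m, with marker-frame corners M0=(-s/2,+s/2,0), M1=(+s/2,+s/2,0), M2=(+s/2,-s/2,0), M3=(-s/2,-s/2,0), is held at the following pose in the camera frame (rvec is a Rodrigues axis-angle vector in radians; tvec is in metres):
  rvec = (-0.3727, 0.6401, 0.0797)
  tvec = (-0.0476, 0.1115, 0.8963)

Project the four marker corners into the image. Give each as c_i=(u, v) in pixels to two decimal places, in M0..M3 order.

Intrinsics K: fx=543.8, fy=544.8, cx=335.6, cy=227.4
Marker side s = 0.172 m; corners in marker frame (Z=0):
  M0 = (-0.0860, +0.0860, 0)
  M1 = (+0.0860, +0.0860, 0)
  M2 = (+0.0860, -0.0860, 0)
  M3 = (-0.0860, -0.0860, 0)
rvec = (-0.3727, 0.6401, 0.0797), |rvec| = θ = 0.74497 rad = 42.684°
Rodrigues: sinθ=0.67795, 1−cosθ=0.26489; R = I + sinθ·[k]× + (1−cosθ)·[k]×²:
    [+0.80141 -0.18640 +0.56834]
    [-0.04134 +0.93067 +0.36352]
    [-0.59669 -0.31482 +0.73814]
t = (-0.0476, 0.1115, 0.8963) m
M0: Pc = R·M0+t = (-0.13255, +0.19509, +0.92054); u = 543.8·(-0.13255)/0.92054 + 335.6 = 257.2969, v = 544.8·(+0.19509)/0.92054 + 227.4 = 342.8608
M1: Pc = R·M1+t = (+0.00529, +0.18798, +0.81791); u = 543.8·(+0.00529)/0.81791 + 335.6 = 339.1176, v = 544.8·(+0.18798)/0.81791 + 227.4 = 352.6129
M2: Pc = R·M2+t = (+0.03735, +0.02791, +0.87206); u = 543.8·(+0.03735)/0.87206 + 335.6 = 358.8914, v = 544.8·(+0.02791)/0.87206 + 227.4 = 244.8346
M3: Pc = R·M3+t = (-0.10049, +0.03502, +0.97469); u = 543.8·(-0.10049)/0.97469 + 335.6 = 279.5341, v = 544.8·(+0.03502)/0.97469 + 227.4 = 246.9729

c0=(257.30, 342.86) c1=(339.12, 352.61) c2=(358.89, 244.83) c3=(279.53, 246.97)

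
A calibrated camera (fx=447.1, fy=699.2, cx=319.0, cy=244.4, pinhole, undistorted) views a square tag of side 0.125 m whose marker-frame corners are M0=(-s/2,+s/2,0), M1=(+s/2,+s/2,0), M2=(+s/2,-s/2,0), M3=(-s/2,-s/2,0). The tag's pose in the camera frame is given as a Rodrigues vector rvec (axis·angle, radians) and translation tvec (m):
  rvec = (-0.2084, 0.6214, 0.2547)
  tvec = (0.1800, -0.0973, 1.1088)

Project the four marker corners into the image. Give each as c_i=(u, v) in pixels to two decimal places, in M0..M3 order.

c0=(363.17, 214.44) c1=(407.41, 226.47) c2=(421.58, 149.90) c3=(376.97, 142.97)

Intrinsics K: fx=447.1, fy=699.2, cx=319.0, cy=244.4
Marker side s = 0.125 m; corners in marker frame (Z=0):
  M0 = (-0.0625, +0.0625, 0)
  M1 = (+0.0625, +0.0625, 0)
  M2 = (+0.0625, -0.0625, 0)
  M3 = (-0.0625, -0.0625, 0)
rvec = (-0.2084, 0.6214, 0.2547), |rvec| = θ = 0.70316 rad = 40.288°
Rodrigues: sinθ=0.64663, 1−cosθ=0.23720; R = I + sinθ·[k]× + (1−cosθ)·[k]×²:
    [+0.78363 -0.29635 +0.54598]
    [+0.17210 +0.94804 +0.26757]
    [-0.59691 -0.11572 +0.79392]
t = (0.1800, -0.0973, 1.1088) m
M0: Pc = R·M0+t = (+0.11250, -0.04880, +1.13887); u = 447.1·(+0.11250)/1.13887 + 319.0 = 363.1657, v = 699.2·(-0.04880)/1.13887 + 244.4 = 214.4376
M1: Pc = R·M1+t = (+0.21046, -0.02729, +1.06426); u = 447.1·(+0.21046)/1.06426 + 319.0 = 407.4131, v = 699.2·(-0.02729)/1.06426 + 244.4 = 226.4702
M2: Pc = R·M2+t = (+0.24750, -0.14580, +1.07873); u = 447.1·(+0.24750)/1.07873 + 319.0 = 421.5810, v = 699.2·(-0.14580)/1.07873 + 244.4 = 149.8987
M3: Pc = R·M3+t = (+0.14954, -0.16731, +1.15334); u = 447.1·(+0.14954)/1.15334 + 319.0 = 376.9720, v = 699.2·(-0.16731)/1.15334 + 244.4 = 142.9707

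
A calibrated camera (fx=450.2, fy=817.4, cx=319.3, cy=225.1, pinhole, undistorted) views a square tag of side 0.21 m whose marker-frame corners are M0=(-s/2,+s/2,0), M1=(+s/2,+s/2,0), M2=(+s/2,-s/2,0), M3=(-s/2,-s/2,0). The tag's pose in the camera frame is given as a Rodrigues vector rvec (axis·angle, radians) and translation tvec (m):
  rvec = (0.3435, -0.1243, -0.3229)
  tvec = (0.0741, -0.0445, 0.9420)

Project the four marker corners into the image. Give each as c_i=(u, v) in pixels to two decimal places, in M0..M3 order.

c0=(321.91, 295.61) c1=(412.18, 236.95) c2=(389.66, 70.21) c3=(291.68, 131.13)

Intrinsics K: fx=450.2, fy=817.4, cx=319.3, cy=225.1
Marker side s = 0.21 m; corners in marker frame (Z=0):
  M0 = (-0.1050, +0.1050, 0)
  M1 = (+0.1050, +0.1050, 0)
  M2 = (+0.1050, -0.1050, 0)
  M3 = (-0.1050, -0.1050, 0)
rvec = (0.3435, -0.1243, -0.3229), |rvec| = θ = 0.48755 rad = 27.935°
Rodrigues: sinθ=0.46846, 1−cosθ=0.11652; R = I + sinθ·[k]× + (1−cosθ)·[k]×²:
    [+0.94132 +0.28933 -0.17380]
    [-0.33119 +0.89106 -0.31038]
    [+0.06507 +0.34973 +0.93459]
t = (0.0741, -0.0445, 0.9420) m
M0: Pc = R·M0+t = (+0.00564, +0.08384, +0.97189); u = 450.2·(+0.00564)/0.97189 + 319.3 = 321.9131, v = 817.4·(+0.08384)/0.97189 + 225.1 = 295.6092
M1: Pc = R·M1+t = (+0.20332, +0.01429, +0.98555); u = 450.2·(+0.20332)/0.98555 + 319.3 = 412.1756, v = 817.4·(+0.01429)/0.98555 + 225.1 = 236.9487
M2: Pc = R·M2+t = (+0.14256, -0.17284, +0.91211); u = 450.2·(+0.14256)/0.91211 + 319.3 = 389.6643, v = 817.4·(-0.17284)/0.91211 + 225.1 = 70.2112
M3: Pc = R·M3+t = (-0.05512, -0.10329, +0.89845); u = 450.2·(-0.05512)/0.89845 + 319.3 = 291.6810, v = 817.4·(-0.10329)/0.89845 + 225.1 = 131.1311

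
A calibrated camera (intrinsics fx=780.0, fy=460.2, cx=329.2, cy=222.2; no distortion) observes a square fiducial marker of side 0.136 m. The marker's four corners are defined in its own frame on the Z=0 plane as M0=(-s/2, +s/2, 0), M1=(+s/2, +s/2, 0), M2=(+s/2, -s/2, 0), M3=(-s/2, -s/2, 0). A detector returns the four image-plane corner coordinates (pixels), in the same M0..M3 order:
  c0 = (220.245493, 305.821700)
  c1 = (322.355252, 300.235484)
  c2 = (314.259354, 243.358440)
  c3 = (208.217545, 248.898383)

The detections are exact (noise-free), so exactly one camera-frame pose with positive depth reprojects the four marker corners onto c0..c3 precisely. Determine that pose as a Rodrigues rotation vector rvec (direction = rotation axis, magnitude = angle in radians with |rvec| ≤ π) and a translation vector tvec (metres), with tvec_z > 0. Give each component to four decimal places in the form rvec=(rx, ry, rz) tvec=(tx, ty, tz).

Intrinsics K: fx=780.0, fy=460.2, cx=329.2, cy=222.2
Marker side s = 0.136 m; corners in marker frame (Z=0):
  M0 = (-0.0680, +0.0680, 0)
  M1 = (+0.0680, +0.0680, 0)
  M2 = (+0.0680, -0.0680, 0)
  M3 = (-0.0680, -0.0680, 0)
Detected image corners:
  c0 = (220.245493, 305.821700) px
  c1 = (322.355252, 300.235484) px
  c2 = (314.259354, 243.358440) px
  c3 = (208.217545, 248.898383) px
Planar DLT: solve 8×8 A·h = b for H (H[2,2]=1):
  H  [+773.73464 +147.07667 +266.47953]
  H  [-31.89391 +493.78940 +275.10358]
  H  [+0.03283 +0.27462 +1.00000]
B = K⁻¹H; ‖b₁‖=0.982360, ‖b₂‖=0.982360; λ = 2/(‖b₁‖+‖b₂‖) = 1.017956, sign → tz>0 ⇒ λ=+1.017956
r₁ = λ·B[:,0] = (+0.99568,-0.08668,+0.03342); r₂ = λ·B[:,1] = (+0.07396,+0.95728,+0.27956)
r₃ = r₁×r₂ = (-0.05622,-0.27588,+0.95955); SVD([r₁ r₂ r₃]) → R = UVᵀ:
  R  [+0.99568 +0.07396 -0.05622]
  R  [-0.08668 +0.95728 -0.27588]
  R  [+0.03342 +0.27956 +0.95955]
t = (-0.08185, +0.11702, +1.01796) m
tr R = 2.912499; θ = arccos((tr R − 1)/2) = 0.296894 rad = 17.011°
axis k = ((R−Rᵀ)₃₂, (R−Rᵀ)₁₃, (R−Rᵀ)₂₁) / (2 sinθ) = (+0.949287, -0.153209, -0.274555)
rvec = θ·k = (+0.281838, -0.045487, -0.081514)

rvec=(0.2818, -0.0455, -0.0815) tvec=(-0.0819, 0.1170, 1.0180)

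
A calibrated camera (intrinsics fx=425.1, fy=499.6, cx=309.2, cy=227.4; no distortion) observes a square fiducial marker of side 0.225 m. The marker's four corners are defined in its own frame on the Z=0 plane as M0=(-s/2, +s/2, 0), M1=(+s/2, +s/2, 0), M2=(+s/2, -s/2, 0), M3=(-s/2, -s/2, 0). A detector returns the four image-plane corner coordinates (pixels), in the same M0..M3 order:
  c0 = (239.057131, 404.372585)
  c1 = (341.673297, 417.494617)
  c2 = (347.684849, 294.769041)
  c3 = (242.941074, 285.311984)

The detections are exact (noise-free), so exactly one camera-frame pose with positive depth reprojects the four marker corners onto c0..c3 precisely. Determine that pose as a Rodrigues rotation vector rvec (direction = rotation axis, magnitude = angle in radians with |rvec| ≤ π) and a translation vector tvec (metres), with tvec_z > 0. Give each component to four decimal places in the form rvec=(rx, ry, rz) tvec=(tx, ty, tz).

rvec=(0.0734, 0.1322, 0.0549) tvec=(-0.0368, 0.2247, 0.9086)

Intrinsics K: fx=425.1, fy=499.6, cx=309.2, cy=227.4
Marker side s = 0.225 m; corners in marker frame (Z=0):
  M0 = (-0.1125, +0.1125, 0)
  M1 = (+0.1125, +0.1125, 0)
  M2 = (+0.1125, -0.1125, 0)
  M3 = (-0.1125, -0.1125, 0)
Detected image corners:
  c0 = (239.057131, 404.372585) px
  c1 = (341.673297, 417.494617) px
  c2 = (347.684849, 294.769041) px
  c3 = (242.941074, 285.311984) px
Planar DLT: solve 8×8 A·h = b for H (H[2,2]=1):
  H  [+418.99070 +2.80095 +291.98385]
  H  [+0.26713 +566.75241 +350.97042]
  H  [-0.14262 +0.08440 +1.00000]
B = K⁻¹H; ‖b₁‖=1.100607, ‖b₂‖=1.100607; λ = 2/(‖b₁‖+‖b₂‖) = 0.908589, sign → tz>0 ⇒ λ=+0.908589
r₁ = λ·B[:,0] = (+0.98978,+0.05947,-0.12958); r₂ = λ·B[:,1] = (-0.04979,+0.99581,+0.07668)
r₃ = r₁×r₂ = (+0.13360,-0.06945,+0.98860); SVD([r₁ r₂ r₃]) → R = UVᵀ:
  R  [+0.98978 -0.04979 +0.13360]
  R  [+0.05947 +0.99581 -0.06945]
  R  [-0.12958 +0.07668 +0.98860]
t = (-0.03680, +0.22473, +0.90859) m
tr R = 2.974195; θ = arccos((tr R − 1)/2) = 0.160814 rad = 9.214°
axis k = ((R−Rᵀ)₃₂, (R−Rᵀ)₁₃, (R−Rᵀ)₂₁) / (2 sinθ) = (+0.456314, +0.821816, +0.341167)
rvec = θ·k = (+0.073382, +0.132159, +0.054864)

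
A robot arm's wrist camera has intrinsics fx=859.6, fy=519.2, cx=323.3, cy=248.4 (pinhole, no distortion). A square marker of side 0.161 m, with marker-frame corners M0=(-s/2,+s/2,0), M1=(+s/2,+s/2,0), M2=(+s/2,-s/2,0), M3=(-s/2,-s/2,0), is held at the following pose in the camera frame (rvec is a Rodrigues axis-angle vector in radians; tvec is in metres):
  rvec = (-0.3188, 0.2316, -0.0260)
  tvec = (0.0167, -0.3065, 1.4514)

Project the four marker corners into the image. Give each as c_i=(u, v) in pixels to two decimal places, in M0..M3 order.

c0=(286.07, 167.47) c1=(380.76, 161.75) c2=(379.83, 110.34) c3=(288.36, 117.09)

Intrinsics K: fx=859.6, fy=519.2, cx=323.3, cy=248.4
Marker side s = 0.161 m; corners in marker frame (Z=0):
  M0 = (-0.0805, +0.0805, 0)
  M1 = (+0.0805, +0.0805, 0)
  M2 = (+0.0805, -0.0805, 0)
  M3 = (-0.0805, -0.0805, 0)
rvec = (-0.3188, 0.2316, -0.0260), |rvec| = θ = 0.39490 rad = 22.626°
Rodrigues: sinθ=0.38472, 1−cosθ=0.07697; R = I + sinθ·[k]× + (1−cosθ)·[k]×²:
    [+0.97319 -0.01111 +0.22972]
    [-0.06177 +0.94951 +0.30761]
    [-0.22154 -0.31355 +0.92337]
t = (0.0167, -0.3065, 1.4514) m
M0: Pc = R·M0+t = (-0.06254, -0.22509, +1.44399); u = 859.6·(-0.06254)/1.44399 + 323.3 = 286.0724, v = 519.2·(-0.22509)/1.44399 + 248.4 = 167.4661
M1: Pc = R·M1+t = (+0.09415, -0.23504, +1.40833); u = 859.6·(+0.09415)/1.40833 + 323.3 = 380.7650, v = 519.2·(-0.23504)/1.40833 + 248.4 = 161.7501
M2: Pc = R·M2+t = (+0.09594, -0.38791, +1.45881); u = 859.6·(+0.09594)/1.45881 + 323.3 = 379.8304, v = 519.2·(-0.38791)/1.45881 + 248.4 = 110.3408
M3: Pc = R·M3+t = (-0.06075, -0.37796, +1.49447); u = 859.6·(-0.06075)/1.49447 + 323.3 = 288.3588, v = 519.2·(-0.37796)/1.49447 + 248.4 = 117.0908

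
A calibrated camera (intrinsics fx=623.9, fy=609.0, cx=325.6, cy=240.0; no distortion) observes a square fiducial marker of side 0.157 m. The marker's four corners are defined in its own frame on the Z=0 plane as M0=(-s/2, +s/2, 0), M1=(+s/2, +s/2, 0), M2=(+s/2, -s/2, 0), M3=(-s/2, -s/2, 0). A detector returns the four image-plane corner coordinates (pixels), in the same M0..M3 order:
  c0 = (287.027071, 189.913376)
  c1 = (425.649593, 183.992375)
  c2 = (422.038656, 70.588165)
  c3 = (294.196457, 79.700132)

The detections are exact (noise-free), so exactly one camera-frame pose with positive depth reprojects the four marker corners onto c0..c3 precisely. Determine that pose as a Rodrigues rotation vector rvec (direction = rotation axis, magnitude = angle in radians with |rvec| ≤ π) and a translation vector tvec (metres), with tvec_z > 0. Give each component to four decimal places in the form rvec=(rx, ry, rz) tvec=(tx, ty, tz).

Intrinsics K: fx=623.9, fy=609.0, cx=325.6, cy=240.0
Marker side s = 0.157 m; corners in marker frame (Z=0):
  M0 = (-0.0785, +0.0785, 0)
  M1 = (+0.0785, +0.0785, 0)
  M2 = (+0.0785, -0.0785, 0)
  M3 = (-0.0785, -0.0785, 0)
Detected image corners:
  c0 = (287.027071, 189.913376) px
  c1 = (425.649593, 183.992375) px
  c2 = (422.038656, 70.588165) px
  c3 = (294.196457, 79.700132) px
Planar DLT: solve 8×8 A·h = b for H (H[2,2]=1):
  H  [+769.83376 -197.05580 +356.13134]
  H  [-76.67705 +644.06661 +128.83801]
  H  [-0.21662 -0.51827 +1.00000]
B = K⁻¹H; ‖b₁‖=1.364866, ‖b₂‖=1.364866; λ = 2/(‖b₁‖+‖b₂‖) = 0.732673, sign → tz>0 ⇒ λ=+0.732673
r₁ = λ·B[:,0] = (+0.98688,-0.02970,-0.15871); r₂ = λ·B[:,1] = (-0.03324,+0.92450,-0.37972)
r₃ = r₁×r₂ = (+0.15801,+0.38001,+0.91139); SVD([r₁ r₂ r₃]) → R = UVᵀ:
  R  [+0.98688 -0.03324 +0.15801]
  R  [-0.02970 +0.92450 +0.38001]
  R  [-0.15871 -0.37972 +0.91139]
t = (+0.03585, -0.13374, +0.73267) m
tr R = 2.822767; θ = arccos((tr R − 1)/2) = 0.424163 rad = 24.303°
axis k = ((R−Rᵀ)₃₂, (R−Rᵀ)₁₃, (R−Rᵀ)₂₁) / (2 sinθ) = (-0.922997, +0.384783, +0.004303)
rvec = θ·k = (-0.391501, +0.163211, +0.001825)

rvec=(-0.3915, 0.1632, 0.0018) tvec=(0.0359, -0.1337, 0.7327)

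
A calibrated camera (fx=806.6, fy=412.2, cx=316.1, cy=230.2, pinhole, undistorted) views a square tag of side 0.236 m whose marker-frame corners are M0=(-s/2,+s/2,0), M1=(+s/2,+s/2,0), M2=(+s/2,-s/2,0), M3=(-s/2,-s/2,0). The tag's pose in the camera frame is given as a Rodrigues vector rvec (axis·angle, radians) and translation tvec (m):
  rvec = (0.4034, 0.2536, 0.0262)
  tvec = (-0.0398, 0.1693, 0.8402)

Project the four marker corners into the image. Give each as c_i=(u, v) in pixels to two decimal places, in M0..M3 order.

c0=(182.85, 351.41) c1=(388.83, 367.92) c2=(391.40, 267.69) c3=(162.09, 256.20)

Intrinsics K: fx=806.6, fy=412.2, cx=316.1, cy=230.2
Marker side s = 0.236 m; corners in marker frame (Z=0):
  M0 = (-0.1180, +0.1180, 0)
  M1 = (+0.1180, +0.1180, 0)
  M2 = (+0.1180, -0.1180, 0)
  M3 = (-0.1180, -0.1180, 0)
rvec = (0.4034, 0.2536, 0.0262), |rvec| = θ = 0.47721 rad = 27.342°
Rodrigues: sinθ=0.45930, 1−cosθ=0.11172; R = I + sinθ·[k]× + (1−cosθ)·[k]×²:
    [+0.96811 +0.02497 +0.24927]
    [+0.07540 +0.91983 -0.38500]
    [-0.23890 +0.39152 +0.88862]
t = (-0.0398, 0.1693, 0.8402) m
M0: Pc = R·M0+t = (-0.15109, +0.26894, +0.91459); u = 806.6·(-0.15109)/0.91459 + 316.1 = 182.8492, v = 412.2·(+0.26894)/0.91459 + 230.2 = 351.4106
M1: Pc = R·M1+t = (+0.07738, +0.28674, +0.85821); u = 806.6·(+0.07738)/0.85821 + 316.1 = 388.8303, v = 412.2·(+0.28674)/0.85821 + 230.2 = 367.9208
M2: Pc = R·M2+t = (+0.07149, +0.06966, +0.76581); u = 806.6·(+0.07149)/0.76581 + 316.1 = 391.3985, v = 412.2·(+0.06966)/0.76581 + 230.2 = 267.6935
M3: Pc = R·M3+t = (-0.15698, +0.05186, +0.82219); u = 806.6·(-0.15698)/0.82219 + 316.1 = 162.0929, v = 412.2·(+0.05186)/0.82219 + 230.2 = 256.2009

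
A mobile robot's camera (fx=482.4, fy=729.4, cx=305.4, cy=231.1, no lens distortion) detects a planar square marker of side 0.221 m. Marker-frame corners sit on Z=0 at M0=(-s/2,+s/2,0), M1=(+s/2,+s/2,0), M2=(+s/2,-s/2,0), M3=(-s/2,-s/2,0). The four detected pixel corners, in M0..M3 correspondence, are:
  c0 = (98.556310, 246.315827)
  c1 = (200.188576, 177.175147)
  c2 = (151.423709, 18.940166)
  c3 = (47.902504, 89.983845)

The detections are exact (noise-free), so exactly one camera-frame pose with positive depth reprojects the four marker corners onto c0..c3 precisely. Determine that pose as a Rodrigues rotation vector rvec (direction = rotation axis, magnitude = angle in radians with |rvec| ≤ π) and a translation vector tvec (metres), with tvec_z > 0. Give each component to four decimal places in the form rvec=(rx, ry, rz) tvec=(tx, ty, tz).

rvec=(0.0870, -0.0045, -0.4210) tvec=(-0.3534, -0.1257, 0.9434)

Intrinsics K: fx=482.4, fy=729.4, cx=305.4, cy=231.1
Marker side s = 0.221 m; corners in marker frame (Z=0):
  M0 = (-0.1105, +0.1105, 0)
  M1 = (+0.1105, +0.1105, 0)
  M2 = (+0.1105, -0.1105, 0)
  M3 = (-0.1105, -0.1105, 0)
Detected image corners:
  c0 = (98.556310, 246.315827) px
  c1 = (200.188576, 177.175147) px
  c2 = (151.423709, 18.940166) px
  c3 = (47.902504, 89.983845) px
Planar DLT: solve 8×8 A·h = b for H (H[2,2]=1):
  H  [+462.30173 +236.18554 +124.68381]
  H  [-319.04431 +723.70835 +133.94494]
  H  [-0.01449 +0.09035 +1.00000]
B = K⁻¹H; ‖b₁‖=1.060005, ‖b₂‖=1.060005; λ = 2/(‖b₁‖+‖b₂‖) = 0.943391, sign → tz>0 ⇒ λ=+0.943391
r₁ = λ·B[:,0] = (+0.91274,-0.40832,-0.01367); r₂ = λ·B[:,1] = (+0.40793,+0.90903,+0.08523)
r₃ = r₁×r₂ = (-0.02238,-0.08337,+0.99627); SVD([r₁ r₂ r₃]) → R = UVᵀ:
  R  [+0.91274 +0.40793 -0.02238]
  R  [-0.40832 +0.90903 -0.08337]
  R  [-0.01367 +0.08523 +0.99627]
t = (-0.35341, -0.12566, +0.94339) m
tr R = 2.818032; θ = arccos((tr R − 1)/2) = 0.429880 rad = 24.630°
axis k = ((R−Rᵀ)₃₂, (R−Rᵀ)₁₃, (R−Rᵀ)₂₁) / (2 sinθ) = (+0.202273, -0.010453, -0.979273)
rvec = θ·k = (+0.086953, -0.004494, -0.420970)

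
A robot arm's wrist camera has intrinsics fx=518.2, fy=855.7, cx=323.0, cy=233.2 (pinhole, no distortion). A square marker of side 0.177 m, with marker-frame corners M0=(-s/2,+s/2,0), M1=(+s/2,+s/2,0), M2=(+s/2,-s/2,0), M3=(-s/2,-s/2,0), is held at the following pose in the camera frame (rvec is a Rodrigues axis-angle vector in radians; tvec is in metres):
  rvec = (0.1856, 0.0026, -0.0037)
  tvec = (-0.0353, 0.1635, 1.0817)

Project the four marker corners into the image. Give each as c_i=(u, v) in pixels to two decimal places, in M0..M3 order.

c0=(264.75, 428.59) c1=(348.28, 428.21) c2=(348.71, 294.43) c3=(262.63, 294.89)

Intrinsics K: fx=518.2, fy=855.7, cx=323.0, cy=233.2
Marker side s = 0.177 m; corners in marker frame (Z=0):
  M0 = (-0.0885, +0.0885, 0)
  M1 = (+0.0885, +0.0885, 0)
  M2 = (+0.0885, -0.0885, 0)
  M3 = (-0.0885, -0.0885, 0)
rvec = (0.1856, 0.0026, -0.0037), |rvec| = θ = 0.18566 rad = 10.637°
Rodrigues: sinθ=0.18459, 1−cosθ=0.01718; R = I + sinθ·[k]× + (1−cosθ)·[k]×²:
    [+0.99999 +0.00392 +0.00224]
    [-0.00344 +0.98282 -0.18454]
    [-0.00293 +0.18453 +0.98282]
t = (-0.0353, 0.1635, 1.0817) m
M0: Pc = R·M0+t = (-0.12345, +0.25078, +1.09829); u = 518.2·(-0.12345)/1.09829 + 323.0 = 264.7522, v = 855.7·(+0.25078)/1.09829 + 233.2 = 428.5907
M1: Pc = R·M1+t = (+0.05355, +0.25018, +1.09777); u = 518.2·(+0.05355)/1.09777 + 323.0 = 348.2762, v = 855.7·(+0.25018)/1.09777 + 233.2 = 428.2086
M2: Pc = R·M2+t = (+0.05285, +0.07622, +1.06511); u = 518.2·(+0.05285)/1.06511 + 323.0 = 348.7138, v = 855.7·(+0.07622)/1.06511 + 233.2 = 294.4315
M3: Pc = R·M3+t = (-0.12415, +0.07682, +1.06563); u = 518.2·(-0.12415)/1.06563 + 323.0 = 262.6296, v = 855.7·(+0.07682)/1.06563 + 233.2 = 294.8904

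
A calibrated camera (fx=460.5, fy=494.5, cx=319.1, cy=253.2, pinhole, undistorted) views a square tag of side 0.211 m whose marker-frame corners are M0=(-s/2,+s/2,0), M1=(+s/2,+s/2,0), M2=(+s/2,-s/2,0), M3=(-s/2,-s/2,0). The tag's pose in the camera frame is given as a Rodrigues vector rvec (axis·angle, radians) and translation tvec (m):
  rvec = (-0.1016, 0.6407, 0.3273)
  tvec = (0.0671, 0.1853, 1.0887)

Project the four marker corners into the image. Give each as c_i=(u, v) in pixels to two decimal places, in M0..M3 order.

Intrinsics K: fx=460.5, fy=494.5, cx=319.1, cy=253.2
Marker side s = 0.211 m; corners in marker frame (Z=0):
  M0 = (-0.1055, +0.1055, 0)
  M1 = (+0.1055, +0.1055, 0)
  M2 = (+0.1055, -0.1055, 0)
  M3 = (-0.1055, -0.1055, 0)
rvec = (-0.1016, 0.6407, 0.3273), |rvec| = θ = 0.72660 rad = 41.631°
Rodrigues: sinθ=0.66433, 1−cosθ=0.25256; R = I + sinθ·[k]× + (1−cosθ)·[k]×²:
    [+0.75238 -0.33039 +0.56989]
    [+0.26811 +0.94381 +0.19321]
    [-0.60170 +0.00742 +0.79869]
t = (0.0671, 0.1853, 1.0887) m
M0: Pc = R·M0+t = (-0.04713, +0.25659, +1.15296); u = 460.5·(-0.04713)/1.15296 + 319.1 = 300.2752, v = 494.5·(+0.25659)/1.15296 + 253.2 = 363.2488
M1: Pc = R·M1+t = (+0.11162, +0.31316, +1.02600); u = 460.5·(+0.11162)/1.02600 + 319.1 = 369.1980, v = 494.5·(+0.31316)/1.02600 + 253.2 = 404.1319
M2: Pc = R·M2+t = (+0.18133, +0.11401, +1.02444); u = 460.5·(+0.18133)/1.02444 + 319.1 = 400.6115, v = 494.5·(+0.11401)/1.02444 + 253.2 = 308.2347
M3: Pc = R·M3+t = (+0.02258, +0.05744, +1.15140); u = 460.5·(+0.02258)/1.15140 + 319.1 = 328.1311, v = 494.5·(+0.05744)/1.15140 + 253.2 = 277.8701

c0=(300.28, 363.25) c1=(369.20, 404.13) c2=(400.61, 308.23) c3=(328.13, 277.87)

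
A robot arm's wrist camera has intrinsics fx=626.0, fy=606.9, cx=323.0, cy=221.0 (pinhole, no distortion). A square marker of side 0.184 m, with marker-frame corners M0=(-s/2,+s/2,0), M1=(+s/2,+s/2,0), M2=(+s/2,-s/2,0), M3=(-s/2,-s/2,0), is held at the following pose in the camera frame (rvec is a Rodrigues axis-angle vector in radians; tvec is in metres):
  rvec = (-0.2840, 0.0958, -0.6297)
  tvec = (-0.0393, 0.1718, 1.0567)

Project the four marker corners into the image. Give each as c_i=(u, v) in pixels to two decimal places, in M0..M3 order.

c0=(285.79, 396.13) c1=(375.85, 331.90) c2=(312.96, 246.95) c3=(227.38, 308.05)

Intrinsics K: fx=626.0, fy=606.9, cx=323.0, cy=221.0
Marker side s = 0.184 m; corners in marker frame (Z=0):
  M0 = (-0.0920, +0.0920, 0)
  M1 = (+0.0920, +0.0920, 0)
  M2 = (+0.0920, -0.0920, 0)
  M3 = (-0.0920, -0.0920, 0)
rvec = (-0.2840, 0.0958, -0.6297), |rvec| = θ = 0.69739 rad = 39.958°
Rodrigues: sinθ=0.64222, 1−cosθ=0.23348; R = I + sinθ·[k]× + (1−cosθ)·[k]×²:
    [+0.80524 +0.56682 +0.17407]
    [-0.59295 +0.77093 +0.23257]
    [-0.00237 -0.29049 +0.95687]
t = (-0.0393, 0.1718, 1.0567) m
M0: Pc = R·M0+t = (-0.06123, +0.29728, +1.03019); u = 626.0·(-0.06123)/1.03019 + 323.0 = 285.7908, v = 606.9·(+0.29728)/1.03019 + 221.0 = 396.1292
M1: Pc = R·M1+t = (+0.08693, +0.18817, +1.02976); u = 626.0·(+0.08693)/1.02976 + 323.0 = 375.8455, v = 606.9·(+0.18817)/1.02976 + 221.0 = 331.9028
M2: Pc = R·M2+t = (-0.01737, +0.04632, +1.08321); u = 626.0·(-0.01737)/1.08321 + 323.0 = 312.9641, v = 606.9·(+0.04632)/1.08321 + 221.0 = 246.9544
M3: Pc = R·M3+t = (-0.16553, +0.15543, +1.08364); u = 626.0·(-0.16553)/1.08364 + 323.0 = 227.3766, v = 606.9·(+0.15543)/1.08364 + 221.0 = 308.0470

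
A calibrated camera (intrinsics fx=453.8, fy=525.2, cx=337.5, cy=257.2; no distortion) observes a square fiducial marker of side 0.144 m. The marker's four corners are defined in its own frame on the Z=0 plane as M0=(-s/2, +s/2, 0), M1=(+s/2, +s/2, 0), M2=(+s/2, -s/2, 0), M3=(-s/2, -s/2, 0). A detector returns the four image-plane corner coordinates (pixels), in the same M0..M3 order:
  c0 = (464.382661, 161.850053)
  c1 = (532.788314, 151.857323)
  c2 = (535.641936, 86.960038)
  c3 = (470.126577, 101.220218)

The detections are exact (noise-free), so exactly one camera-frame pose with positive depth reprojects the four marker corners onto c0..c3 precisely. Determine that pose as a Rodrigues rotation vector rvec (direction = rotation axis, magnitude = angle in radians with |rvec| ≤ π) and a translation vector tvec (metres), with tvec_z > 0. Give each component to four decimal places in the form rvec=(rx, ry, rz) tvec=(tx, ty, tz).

Intrinsics K: fx=453.8, fy=525.2, cx=337.5, cy=257.2
Marker side s = 0.144 m; corners in marker frame (Z=0):
  M0 = (-0.0720, +0.0720, 0)
  M1 = (+0.0720, +0.0720, 0)
  M2 = (+0.0720, -0.0720, 0)
  M3 = (-0.0720, -0.0720, 0)
Detected image corners:
  c0 = (464.382661, 161.850053) px
  c1 = (532.788314, 151.857323) px
  c2 = (535.641936, 86.960038) px
  c3 = (470.126577, 101.220218) px
Planar DLT: solve 8×8 A·h = b for H (H[2,2]=1):
  H  [+195.99656 -197.59059 +499.49273]
  H  [-151.91410 +393.35156 +124.95108]
  H  [-0.53674 -0.33421 +1.00000]
B = K⁻¹H; ‖b₁‖=0.989694, ‖b₂‖=0.989694; λ = 2/(‖b₁‖+‖b₂‖) = 1.010414, sign → tz>0 ⇒ λ=+1.010414
r₁ = λ·B[:,0] = (+0.83974,-0.02667,-0.54233); r₂ = λ·B[:,1] = (-0.18880,+0.92213,-0.33769)
r₃ = r₁×r₂ = (+0.50911,+0.38596,+0.76931); SVD([r₁ r₂ r₃]) → R = UVᵀ:
  R  [+0.83974 -0.18880 +0.50911]
  R  [-0.02667 +0.92213 +0.38596]
  R  [-0.54233 -0.33769 +0.76931]
t = (+0.36069, -0.25443, +1.01041) m
tr R = 2.531182; θ = arccos((tr R − 1)/2) = 0.698837 rad = 40.040°
axis k = ((R−Rᵀ)₃₂, (R−Rᵀ)₁₃, (R−Rᵀ)₂₁) / (2 sinθ) = (-0.562430, +0.817187, +0.126008)
rvec = θ·k = (-0.393047, +0.571080, +0.088059)

rvec=(-0.3930, 0.5711, 0.0881) tvec=(0.3607, -0.2544, 1.0104)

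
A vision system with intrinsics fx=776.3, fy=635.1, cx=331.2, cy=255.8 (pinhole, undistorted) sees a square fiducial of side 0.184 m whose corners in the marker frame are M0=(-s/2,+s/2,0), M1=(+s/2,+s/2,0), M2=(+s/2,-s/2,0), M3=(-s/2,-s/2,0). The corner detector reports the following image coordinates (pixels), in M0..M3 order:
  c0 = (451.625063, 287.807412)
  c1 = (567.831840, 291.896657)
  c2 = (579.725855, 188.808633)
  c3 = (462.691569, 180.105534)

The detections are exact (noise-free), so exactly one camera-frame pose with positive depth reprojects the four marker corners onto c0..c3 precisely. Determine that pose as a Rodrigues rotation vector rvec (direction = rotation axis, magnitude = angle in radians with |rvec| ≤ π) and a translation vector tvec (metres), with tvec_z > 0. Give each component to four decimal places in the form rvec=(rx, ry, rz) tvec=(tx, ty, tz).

rvec=(0.0774, -0.2599, 0.0636) tvec=(0.2643, -0.0318, 1.1060)

Intrinsics K: fx=776.3, fy=635.1, cx=331.2, cy=255.8
Marker side s = 0.184 m; corners in marker frame (Z=0):
  M0 = (-0.0920, +0.0920, 0)
  M1 = (+0.0920, +0.0920, 0)
  M2 = (+0.0920, -0.0920, 0)
  M3 = (-0.0920, -0.0920, 0)
Detected image corners:
  c0 = (451.625063, 287.807412) px
  c1 = (567.831840, 291.896657) px
  c2 = (579.725855, 188.808633) px
  c3 = (462.691569, 180.105534) px
Planar DLT: solve 8×8 A·h = b for H (H[2,2]=1):
  H  [+754.50591 -30.67976 +516.69230]
  H  [+90.22712 +587.14118 +237.52219]
  H  [+0.23418 +0.06162 +1.00000]
B = K⁻¹H; ‖b₁‖=0.904174, ‖b₂‖=0.904174; λ = 2/(‖b₁‖+‖b₂‖) = 1.105981, sign → tz>0 ⇒ λ=+1.105981
r₁ = λ·B[:,0] = (+0.96443,+0.05281,+0.25900); r₂ = λ·B[:,1] = (-0.07278,+0.99502,+0.06815)
r₃ = r₁×r₂ = (-0.25411,-0.08457,+0.96347); SVD([r₁ r₂ r₃]) → R = UVᵀ:
  R  [+0.96443 -0.07278 -0.25411]
  R  [+0.05281 +0.99502 -0.08457]
  R  [+0.25900 +0.06815 +0.96347]
t = (+0.26427, -0.03183, +1.10598) m
tr R = 2.922922; θ = arccos((tr R − 1)/2) = 0.278529 rad = 15.959°
axis k = ((R−Rᵀ)₃₂, (R−Rᵀ)₁₃, (R−Rᵀ)₂₁) / (2 sinθ) = (+0.277732, -0.933113, +0.228395)
rvec = θ·k = (+0.077357, -0.259899, +0.063615)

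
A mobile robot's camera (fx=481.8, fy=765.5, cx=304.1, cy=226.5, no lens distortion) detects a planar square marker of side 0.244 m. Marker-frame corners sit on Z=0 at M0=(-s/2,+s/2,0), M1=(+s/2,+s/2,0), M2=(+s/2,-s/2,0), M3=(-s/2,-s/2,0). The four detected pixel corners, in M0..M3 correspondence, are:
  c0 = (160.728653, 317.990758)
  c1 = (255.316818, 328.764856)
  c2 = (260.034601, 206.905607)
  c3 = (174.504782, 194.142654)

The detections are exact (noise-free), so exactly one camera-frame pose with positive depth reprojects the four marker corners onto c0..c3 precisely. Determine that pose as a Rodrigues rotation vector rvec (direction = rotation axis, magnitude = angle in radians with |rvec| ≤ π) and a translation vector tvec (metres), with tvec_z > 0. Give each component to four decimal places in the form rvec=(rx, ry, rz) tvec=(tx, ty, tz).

Intrinsics K: fx=481.8, fy=765.5, cx=304.1, cy=226.5
Marker side s = 0.244 m; corners in marker frame (Z=0):
  M0 = (-0.1220, +0.1220, 0)
  M1 = (+0.1220, +0.1220, 0)
  M2 = (+0.1220, -0.1220, 0)
  M3 = (-0.1220, -0.1220, 0)
Detected image corners:
  c0 = (160.728653, 317.990758) px
  c1 = (255.316818, 328.764856) px
  c2 = (260.034601, 206.905607) px
  c3 = (174.504782, 194.142654) px
Planar DLT: solve 8×8 A·h = b for H (H[2,2]=1):
  H  [+390.47143 -123.02935 +213.44842]
  H  [+75.88500 +398.28326 +259.01762]
  H  [+0.10480 -0.40146 +1.00000]
B = K⁻¹H; ‖b₁‖=0.754716, ‖b₂‖=0.754716; λ = 2/(‖b₁‖+‖b₂‖) = 1.325002, sign → tz>0 ⇒ λ=+1.325002
r₁ = λ·B[:,0] = (+0.98619,+0.09026,+0.13887); r₂ = λ·B[:,1] = (-0.00260,+0.84678,-0.53194)
r₃ = r₁×r₂ = (-0.16560,+0.52423,+0.83532); SVD([r₁ r₂ r₃]) → R = UVᵀ:
  R  [+0.98619 -0.00260 -0.16560]
  R  [+0.09026 +0.84678 +0.52423]
  R  [+0.13887 -0.53194 +0.83532]
t = (-0.24930, +0.05628, +1.32500) m
tr R = 2.668288; θ = arccos((tr R − 1)/2) = 0.584217 rad = 33.473°
axis k = ((R−Rᵀ)₃₂, (R−Rᵀ)₁₃, (R−Rᵀ)₂₁) / (2 sinθ) = (-0.957460, -0.276014, +0.084181)
rvec = θ·k = (-0.559365, -0.161252, +0.049180)

rvec=(-0.5594, -0.1613, 0.0492) tvec=(-0.2493, 0.0563, 1.3250)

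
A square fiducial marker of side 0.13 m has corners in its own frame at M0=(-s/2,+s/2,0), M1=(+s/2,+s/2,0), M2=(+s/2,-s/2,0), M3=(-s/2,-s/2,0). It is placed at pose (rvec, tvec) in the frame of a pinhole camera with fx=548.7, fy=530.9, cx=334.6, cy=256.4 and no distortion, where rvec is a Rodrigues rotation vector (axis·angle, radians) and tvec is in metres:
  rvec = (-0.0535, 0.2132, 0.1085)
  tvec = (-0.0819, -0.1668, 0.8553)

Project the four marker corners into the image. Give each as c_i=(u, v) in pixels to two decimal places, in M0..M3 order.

c0=(238.10, 189.69) c1=(317.52, 195.85) c2=(327.19, 115.06) c3=(247.94, 111.52)

Intrinsics K: fx=548.7, fy=530.9, cx=334.6, cy=256.4
Marker side s = 0.13 m; corners in marker frame (Z=0):
  M0 = (-0.0650, +0.0650, 0)
  M1 = (+0.0650, +0.0650, 0)
  M2 = (+0.0650, -0.0650, 0)
  M3 = (-0.0650, -0.0650, 0)
rvec = (-0.0535, 0.2132, 0.1085), |rvec| = θ = 0.24513 rad = 14.045°
Rodrigues: sinθ=0.24268, 1−cosθ=0.02989; R = I + sinθ·[k]× + (1−cosθ)·[k]×²:
    [+0.97153 -0.11309 +0.20818]
    [+0.10174 +0.99272 +0.06447]
    [-0.21396 -0.04146 +0.97596]
t = (-0.0819, -0.1668, 0.8553) m
M0: Pc = R·M0+t = (-0.15240, -0.10889, +0.86651); u = 548.7·(-0.15240)/0.86651 + 334.6 = 238.0958, v = 530.9·(-0.10889)/0.86651 + 256.4 = 189.6868
M1: Pc = R·M1+t = (-0.02610, -0.09566, +0.83870); u = 548.7·(-0.02610)/0.83870 + 334.6 = 317.5237, v = 530.9·(-0.09566)/0.83870 + 256.4 = 195.8467
M2: Pc = R·M2+t = (-0.01140, -0.22471, +0.84409); u = 548.7·(-0.01140)/0.84409 + 334.6 = 327.1897, v = 530.9·(-0.22471)/0.84409 + 256.4 = 115.0634
M3: Pc = R·M3+t = (-0.13770, -0.23794, +0.87190); u = 548.7·(-0.13770)/0.87190 + 334.6 = 247.9444, v = 530.9·(-0.23794)/0.87190 + 256.4 = 111.5187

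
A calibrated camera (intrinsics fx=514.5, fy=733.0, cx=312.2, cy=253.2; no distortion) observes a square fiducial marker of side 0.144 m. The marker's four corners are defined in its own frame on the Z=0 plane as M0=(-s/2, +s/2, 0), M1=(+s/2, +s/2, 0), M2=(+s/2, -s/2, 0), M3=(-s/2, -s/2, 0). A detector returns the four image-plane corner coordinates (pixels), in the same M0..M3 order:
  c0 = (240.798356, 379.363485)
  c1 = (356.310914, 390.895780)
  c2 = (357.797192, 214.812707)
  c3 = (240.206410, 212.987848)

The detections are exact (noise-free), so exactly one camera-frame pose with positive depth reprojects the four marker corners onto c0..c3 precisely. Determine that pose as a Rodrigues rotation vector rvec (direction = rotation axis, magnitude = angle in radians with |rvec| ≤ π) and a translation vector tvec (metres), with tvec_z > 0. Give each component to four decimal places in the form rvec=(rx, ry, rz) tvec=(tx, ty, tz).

rvec=(0.0739, 0.2473, 0.0147) tvec=(-0.0180, 0.0392, 0.6123)

Intrinsics K: fx=514.5, fy=733.0, cx=312.2, cy=253.2
Marker side s = 0.144 m; corners in marker frame (Z=0):
  M0 = (-0.0720, +0.0720, 0)
  M1 = (+0.0720, +0.0720, 0)
  M2 = (+0.0720, -0.0720, 0)
  M3 = (-0.0720, -0.0720, 0)
Detected image corners:
  c0 = (240.798356, 379.363485) px
  c1 = (356.310914, 390.895780) px
  c2 = (357.797192, 214.812707) px
  c3 = (240.206410, 212.987848) px
Planar DLT: solve 8×8 A·h = b for H (H[2,2]=1):
  H  [+690.26932 +33.64141 +297.10433]
  H  [-72.67150 +1224.75552 +300.17302]
  H  [-0.39847 +0.12230 +1.00000]
B = K⁻¹H; ‖b₁‖=1.633245, ‖b₂‖=1.633245; λ = 2/(‖b₁‖+‖b₂‖) = 0.612278, sign → tz>0 ⇒ λ=+0.612278
r₁ = λ·B[:,0] = (+0.96950,+0.02357,-0.24397); r₂ = λ·B[:,1] = (-0.00540,+0.99718,+0.07488)
r₃ = r₁×r₂ = (+0.24505,-0.07128,+0.96689); SVD([r₁ r₂ r₃]) → R = UVᵀ:
  R  [+0.96950 -0.00540 +0.24505]
  R  [+0.02357 +0.99718 -0.07128]
  R  [-0.24397 +0.07488 +0.96689]
t = (-0.01796, +0.03924, +0.61228) m
tr R = 2.933560; θ = arccos((tr R − 1)/2) = 0.258479 rad = 14.810°
axis k = ((R−Rᵀ)₃₂, (R−Rᵀ)₁₃, (R−Rᵀ)₂₁) / (2 sinθ) = (+0.285899, +0.956582, +0.056679)
rvec = θ·k = (+0.073899, +0.247256, +0.014650)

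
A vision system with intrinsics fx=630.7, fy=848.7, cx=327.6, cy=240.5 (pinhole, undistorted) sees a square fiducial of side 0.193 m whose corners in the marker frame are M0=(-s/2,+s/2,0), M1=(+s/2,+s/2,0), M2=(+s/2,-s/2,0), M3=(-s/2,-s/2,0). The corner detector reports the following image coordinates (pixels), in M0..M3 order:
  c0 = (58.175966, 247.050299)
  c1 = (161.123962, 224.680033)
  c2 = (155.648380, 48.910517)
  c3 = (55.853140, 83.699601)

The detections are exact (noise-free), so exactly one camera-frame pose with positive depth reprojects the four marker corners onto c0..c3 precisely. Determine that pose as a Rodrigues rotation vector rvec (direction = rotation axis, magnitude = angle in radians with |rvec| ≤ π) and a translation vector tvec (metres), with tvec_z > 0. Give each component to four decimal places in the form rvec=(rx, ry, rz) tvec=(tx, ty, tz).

rvec=(-0.1203, 0.3986, -0.1042) tvec=(-0.3312, -0.0999, 0.9414)

Intrinsics K: fx=630.7, fy=848.7, cx=327.6, cy=240.5
Marker side s = 0.193 m; corners in marker frame (Z=0):
  M0 = (-0.0965, +0.0965, 0)
  M1 = (+0.0965, +0.0965, 0)
  M2 = (+0.0965, -0.0965, 0)
  M3 = (-0.0965, -0.0965, 0)
Detected image corners:
  c0 = (58.175966, 247.050299) px
  c1 = (161.123962, 224.680033) px
  c2 = (155.648380, 48.910517) px
  c3 = (55.853140, 83.699601) px
Planar DLT: solve 8×8 A·h = b for H (H[2,2]=1):
  H  [+481.61250 +4.20306 +105.69678]
  H  [-209.57633 +855.29677 +150.45103]
  H  [-0.40403 -0.14560 +1.00000]
B = K⁻¹H; ‖b₁‖=1.062282, ‖b₂‖=1.062282; λ = 2/(‖b₁‖+‖b₂‖) = 0.941369, sign → tz>0 ⇒ λ=+0.941369
r₁ = λ·B[:,0] = (+0.91640,-0.12468,-0.38034); r₂ = λ·B[:,1] = (+0.07747,+0.98753,-0.13707)
r₃ = r₁×r₂ = (+0.39269,+0.09614,+0.91463); SVD([r₁ r₂ r₃]) → R = UVᵀ:
  R  [+0.91640 +0.07747 +0.39269]
  R  [-0.12468 +0.98753 +0.09614]
  R  [-0.38034 -0.13707 +0.91463]
t = (-0.33121, -0.09988, +0.94137) m
tr R = 2.818563; θ = arccos((tr R − 1)/2) = 0.429242 rad = 24.594°
axis k = ((R−Rᵀ)₃₂, (R−Rᵀ)₁₃, (R−Rᵀ)₂₁) / (2 sinθ) = (-0.280180, +0.928718, -0.242863)
rvec = θ·k = (-0.120265, +0.398645, -0.104247)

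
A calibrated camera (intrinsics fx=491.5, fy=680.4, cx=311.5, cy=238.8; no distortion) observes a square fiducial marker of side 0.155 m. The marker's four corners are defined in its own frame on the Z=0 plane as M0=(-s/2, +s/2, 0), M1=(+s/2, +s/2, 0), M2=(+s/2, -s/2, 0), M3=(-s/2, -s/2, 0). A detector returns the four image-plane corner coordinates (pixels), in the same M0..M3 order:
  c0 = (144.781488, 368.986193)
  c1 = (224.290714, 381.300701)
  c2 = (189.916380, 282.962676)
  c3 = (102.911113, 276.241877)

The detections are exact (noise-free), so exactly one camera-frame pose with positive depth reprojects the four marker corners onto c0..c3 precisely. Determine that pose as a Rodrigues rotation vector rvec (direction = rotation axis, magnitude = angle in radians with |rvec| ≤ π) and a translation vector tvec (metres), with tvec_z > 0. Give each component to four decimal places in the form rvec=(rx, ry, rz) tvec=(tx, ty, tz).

rvec=(0.6878, 0.3507, -0.0996) tvec=(-0.2276, 0.1026, 0.7645)

Intrinsics K: fx=491.5, fy=680.4, cx=311.5, cy=238.8
Marker side s = 0.155 m; corners in marker frame (Z=0):
  M0 = (-0.0775, +0.0775, 0)
  M1 = (+0.0775, +0.0775, 0)
  M2 = (+0.0775, -0.0775, 0)
  M3 = (-0.0775, -0.0775, 0)
Detected image corners:
  c0 = (144.781488, 368.986193) px
  c1 = (224.290714, 381.300701) px
  c2 = (189.916380, 282.962676) px
  c3 = (102.911113, 276.241877) px
Planar DLT: solve 8×8 A·h = b for H (H[2,2]=1):
  H  [+460.13884 +377.50688 +165.16925]
  H  [-86.90764 +874.33288 +330.12874]
  H  [-0.45641 +0.78985 +1.00000]
B = K⁻¹H; ‖b₁‖=1.308091, ‖b₂‖=1.308091; λ = 2/(‖b₁‖+‖b₂‖) = 0.764473, sign → tz>0 ⇒ λ=+0.764473
r₁ = λ·B[:,0] = (+0.93683,+0.02481,-0.34891); r₂ = λ·B[:,1] = (+0.20448,+0.77045,+0.60382)
r₃ = r₁×r₂ = (+0.28380,-0.63702,+0.71670); SVD([r₁ r₂ r₃]) → R = UVᵀ:
  R  [+0.93683 +0.20448 +0.28380]
  R  [+0.02481 +0.77045 -0.63702]
  R  [-0.34891 +0.60382 +0.71670]
t = (-0.22760, +0.10261, +0.76447) m
tr R = 2.423972; θ = arccos((tr R − 1)/2) = 0.778474 rad = 44.603°
axis k = ((R−Rᵀ)₃₂, (R−Rᵀ)₁₃, (R−Rᵀ)₂₁) / (2 sinθ) = (+0.883548, +0.450527, -0.127936)
rvec = θ·k = (+0.687819, +0.350723, -0.099595)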